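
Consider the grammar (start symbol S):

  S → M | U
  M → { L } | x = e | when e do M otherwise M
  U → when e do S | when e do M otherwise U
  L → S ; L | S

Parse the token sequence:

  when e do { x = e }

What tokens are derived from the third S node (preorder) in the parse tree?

x = e

[S [U when e do [S [M { [L [S [M x = e]]] }]]]]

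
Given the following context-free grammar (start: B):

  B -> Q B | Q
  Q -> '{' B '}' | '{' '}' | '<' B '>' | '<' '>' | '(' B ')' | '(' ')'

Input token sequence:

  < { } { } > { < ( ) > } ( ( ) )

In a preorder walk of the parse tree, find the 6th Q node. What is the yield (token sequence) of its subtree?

( )

[B [Q < [B [Q { }] [B [Q { }]]] >] [B [Q { [B [Q < [B [Q ( )]] >]] }] [B [Q ( [B [Q ( )]] )]]]]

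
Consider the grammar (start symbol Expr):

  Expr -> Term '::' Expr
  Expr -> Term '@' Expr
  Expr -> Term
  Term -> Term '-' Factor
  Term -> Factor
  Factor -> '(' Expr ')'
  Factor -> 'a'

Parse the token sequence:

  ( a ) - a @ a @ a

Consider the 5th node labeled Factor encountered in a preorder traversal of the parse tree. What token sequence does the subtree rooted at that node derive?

a

[Expr [Term [Term [Factor ( [Expr [Term [Factor a]]] )]] - [Factor a]] @ [Expr [Term [Factor a]] @ [Expr [Term [Factor a]]]]]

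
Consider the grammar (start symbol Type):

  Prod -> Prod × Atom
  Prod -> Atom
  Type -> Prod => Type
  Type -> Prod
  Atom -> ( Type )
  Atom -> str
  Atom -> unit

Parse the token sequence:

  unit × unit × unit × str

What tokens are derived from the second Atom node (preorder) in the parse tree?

[Type [Prod [Prod [Prod [Prod [Atom unit]] × [Atom unit]] × [Atom unit]] × [Atom str]]]

unit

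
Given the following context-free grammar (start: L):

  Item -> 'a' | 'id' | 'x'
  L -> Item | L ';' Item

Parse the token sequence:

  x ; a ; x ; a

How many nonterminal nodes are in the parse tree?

8

[L [L [L [L [Item x]] ; [Item a]] ; [Item x]] ; [Item a]]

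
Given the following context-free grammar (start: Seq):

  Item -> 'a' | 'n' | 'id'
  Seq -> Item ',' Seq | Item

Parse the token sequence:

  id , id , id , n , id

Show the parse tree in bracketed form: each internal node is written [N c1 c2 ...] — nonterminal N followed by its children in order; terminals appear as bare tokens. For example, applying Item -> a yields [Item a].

Seq
Item , Seq
id , Seq
id , Item , Seq
id , id , Seq
id , id , Item , Seq
id , id , id , Seq
id , id , id , Item , Seq
id , id , id , n , Seq
id , id , id , n , Item
id , id , id , n , id

[Seq [Item id] , [Seq [Item id] , [Seq [Item id] , [Seq [Item n] , [Seq [Item id]]]]]]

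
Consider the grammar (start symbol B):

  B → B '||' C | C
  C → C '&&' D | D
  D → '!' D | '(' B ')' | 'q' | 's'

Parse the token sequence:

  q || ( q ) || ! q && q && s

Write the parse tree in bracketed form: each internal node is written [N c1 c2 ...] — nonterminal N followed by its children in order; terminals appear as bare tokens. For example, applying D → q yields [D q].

B
B || C
B || C || C
C || C || C
D || C || C
q || C || C
q || D || C
q || ( B ) || C
q || ( C ) || C
q || ( D ) || C
q || ( q ) || C
q || ( q ) || C && D
q || ( q ) || C && D && D
q || ( q ) || D && D && D
q || ( q ) || ! D && D && D
q || ( q ) || ! q && D && D
q || ( q ) || ! q && q && D
q || ( q ) || ! q && q && s

[B [B [B [C [D q]]] || [C [D ( [B [C [D q]]] )]]] || [C [C [C [D ! [D q]]] && [D q]] && [D s]]]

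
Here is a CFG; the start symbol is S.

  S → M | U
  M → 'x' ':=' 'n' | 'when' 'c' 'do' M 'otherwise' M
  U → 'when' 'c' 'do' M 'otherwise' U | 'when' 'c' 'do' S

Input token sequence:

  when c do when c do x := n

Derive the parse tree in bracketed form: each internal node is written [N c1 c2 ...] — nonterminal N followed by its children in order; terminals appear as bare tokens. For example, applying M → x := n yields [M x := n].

[S [U when c do [S [U when c do [S [M x := n]]]]]]

S
U
when c do S
when c do U
when c do when c do S
when c do when c do M
when c do when c do x := n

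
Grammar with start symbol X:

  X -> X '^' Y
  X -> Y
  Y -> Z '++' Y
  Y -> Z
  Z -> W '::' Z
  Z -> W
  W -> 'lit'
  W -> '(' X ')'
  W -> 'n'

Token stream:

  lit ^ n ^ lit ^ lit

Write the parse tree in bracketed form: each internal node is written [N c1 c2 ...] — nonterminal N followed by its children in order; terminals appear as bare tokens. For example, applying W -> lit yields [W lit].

X
X ^ Y
X ^ Y ^ Y
X ^ Y ^ Y ^ Y
Y ^ Y ^ Y ^ Y
Z ^ Y ^ Y ^ Y
W ^ Y ^ Y ^ Y
lit ^ Y ^ Y ^ Y
lit ^ Z ^ Y ^ Y
lit ^ W ^ Y ^ Y
lit ^ n ^ Y ^ Y
lit ^ n ^ Z ^ Y
lit ^ n ^ W ^ Y
lit ^ n ^ lit ^ Y
lit ^ n ^ lit ^ Z
lit ^ n ^ lit ^ W
lit ^ n ^ lit ^ lit

[X [X [X [X [Y [Z [W lit]]]] ^ [Y [Z [W n]]]] ^ [Y [Z [W lit]]]] ^ [Y [Z [W lit]]]]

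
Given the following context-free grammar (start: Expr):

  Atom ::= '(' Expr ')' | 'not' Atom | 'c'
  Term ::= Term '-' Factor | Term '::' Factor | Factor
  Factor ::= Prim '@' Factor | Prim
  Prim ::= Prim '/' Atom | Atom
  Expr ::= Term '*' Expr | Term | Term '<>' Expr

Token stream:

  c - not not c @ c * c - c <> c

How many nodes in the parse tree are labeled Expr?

3

[Expr [Term [Term [Factor [Prim [Atom c]]]] - [Factor [Prim [Atom not [Atom not [Atom c]]]] @ [Factor [Prim [Atom c]]]]] * [Expr [Term [Term [Factor [Prim [Atom c]]]] - [Factor [Prim [Atom c]]]] <> [Expr [Term [Factor [Prim [Atom c]]]]]]]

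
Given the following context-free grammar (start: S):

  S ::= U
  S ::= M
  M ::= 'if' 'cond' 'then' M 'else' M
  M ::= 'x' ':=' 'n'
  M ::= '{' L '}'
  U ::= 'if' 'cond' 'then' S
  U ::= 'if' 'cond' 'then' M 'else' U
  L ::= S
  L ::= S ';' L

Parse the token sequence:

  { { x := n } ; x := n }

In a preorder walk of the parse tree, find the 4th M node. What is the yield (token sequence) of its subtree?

[S [M { [L [S [M { [L [S [M x := n]]] }]] ; [L [S [M x := n]]]] }]]

x := n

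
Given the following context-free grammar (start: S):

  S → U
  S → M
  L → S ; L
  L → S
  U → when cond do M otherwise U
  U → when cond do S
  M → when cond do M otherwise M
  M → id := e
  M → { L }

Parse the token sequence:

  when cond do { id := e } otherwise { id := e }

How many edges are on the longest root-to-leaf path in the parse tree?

6

[S [M when cond do [M { [L [S [M id := e]]] }] otherwise [M { [L [S [M id := e]]] }]]]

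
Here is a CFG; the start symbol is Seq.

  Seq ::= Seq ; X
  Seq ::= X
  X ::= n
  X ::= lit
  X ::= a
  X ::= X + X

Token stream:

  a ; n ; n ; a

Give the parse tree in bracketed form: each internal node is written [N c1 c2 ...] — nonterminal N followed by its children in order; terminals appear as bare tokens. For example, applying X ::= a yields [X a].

[Seq [Seq [Seq [Seq [X a]] ; [X n]] ; [X n]] ; [X a]]

Seq
Seq ; X
Seq ; X ; X
Seq ; X ; X ; X
X ; X ; X ; X
a ; X ; X ; X
a ; n ; X ; X
a ; n ; n ; X
a ; n ; n ; a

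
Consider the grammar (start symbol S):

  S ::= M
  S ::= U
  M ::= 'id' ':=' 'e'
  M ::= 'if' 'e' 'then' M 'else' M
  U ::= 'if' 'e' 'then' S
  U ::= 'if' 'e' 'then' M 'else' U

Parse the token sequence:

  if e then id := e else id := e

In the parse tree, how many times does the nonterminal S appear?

1

[S [M if e then [M id := e] else [M id := e]]]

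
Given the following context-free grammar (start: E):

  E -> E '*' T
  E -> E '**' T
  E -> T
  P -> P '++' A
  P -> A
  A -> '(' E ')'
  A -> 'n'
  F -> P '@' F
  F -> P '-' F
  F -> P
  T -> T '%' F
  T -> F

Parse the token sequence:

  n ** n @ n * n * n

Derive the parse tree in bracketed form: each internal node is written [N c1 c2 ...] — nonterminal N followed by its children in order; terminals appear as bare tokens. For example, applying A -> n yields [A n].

[E [E [E [E [T [F [P [A n]]]]] ** [T [F [P [A n]] @ [F [P [A n]]]]]] * [T [F [P [A n]]]]] * [T [F [P [A n]]]]]

E
E * T
E * T * T
E ** T * T * T
T ** T * T * T
F ** T * T * T
P ** T * T * T
A ** T * T * T
n ** T * T * T
n ** F * T * T
n ** P @ F * T * T
n ** A @ F * T * T
n ** n @ F * T * T
n ** n @ P * T * T
n ** n @ A * T * T
n ** n @ n * T * T
n ** n @ n * F * T
n ** n @ n * P * T
n ** n @ n * A * T
n ** n @ n * n * T
n ** n @ n * n * F
n ** n @ n * n * P
n ** n @ n * n * A
n ** n @ n * n * n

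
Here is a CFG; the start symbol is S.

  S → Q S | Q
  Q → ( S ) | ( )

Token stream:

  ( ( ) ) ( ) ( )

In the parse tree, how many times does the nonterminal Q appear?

4

[S [Q ( [S [Q ( )]] )] [S [Q ( )] [S [Q ( )]]]]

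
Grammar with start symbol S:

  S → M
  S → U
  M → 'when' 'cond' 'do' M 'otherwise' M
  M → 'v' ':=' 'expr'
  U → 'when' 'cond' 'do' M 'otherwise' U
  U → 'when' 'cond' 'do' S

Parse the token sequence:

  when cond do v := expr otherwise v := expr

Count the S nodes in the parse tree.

1

[S [M when cond do [M v := expr] otherwise [M v := expr]]]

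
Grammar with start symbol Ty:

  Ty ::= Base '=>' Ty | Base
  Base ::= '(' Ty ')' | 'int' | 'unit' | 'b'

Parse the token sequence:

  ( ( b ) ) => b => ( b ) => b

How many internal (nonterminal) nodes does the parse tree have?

14

[Ty [Base ( [Ty [Base ( [Ty [Base b]] )]] )] => [Ty [Base b] => [Ty [Base ( [Ty [Base b]] )] => [Ty [Base b]]]]]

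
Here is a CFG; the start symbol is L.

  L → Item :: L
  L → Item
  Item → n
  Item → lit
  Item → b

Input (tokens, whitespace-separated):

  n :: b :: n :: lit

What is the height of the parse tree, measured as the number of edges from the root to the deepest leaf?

5

[L [Item n] :: [L [Item b] :: [L [Item n] :: [L [Item lit]]]]]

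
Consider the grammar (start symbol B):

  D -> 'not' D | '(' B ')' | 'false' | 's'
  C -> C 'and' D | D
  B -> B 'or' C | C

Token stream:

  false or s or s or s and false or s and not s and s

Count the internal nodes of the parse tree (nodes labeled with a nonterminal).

22

[B [B [B [B [B [C [D false]]] or [C [D s]]] or [C [D s]]] or [C [C [D s]] and [D false]]] or [C [C [C [D s]] and [D not [D s]]] and [D s]]]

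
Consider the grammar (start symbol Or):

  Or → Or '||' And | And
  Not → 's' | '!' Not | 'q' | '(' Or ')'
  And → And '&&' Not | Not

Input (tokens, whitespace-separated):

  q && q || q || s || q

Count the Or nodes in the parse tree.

4

[Or [Or [Or [Or [And [And [Not q]] && [Not q]]] || [And [Not q]]] || [And [Not s]]] || [And [Not q]]]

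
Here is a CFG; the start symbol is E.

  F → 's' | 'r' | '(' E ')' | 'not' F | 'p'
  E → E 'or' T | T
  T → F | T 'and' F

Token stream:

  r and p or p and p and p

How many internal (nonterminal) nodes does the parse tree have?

[E [E [T [T [F r]] and [F p]]] or [T [T [T [F p]] and [F p]] and [F p]]]

12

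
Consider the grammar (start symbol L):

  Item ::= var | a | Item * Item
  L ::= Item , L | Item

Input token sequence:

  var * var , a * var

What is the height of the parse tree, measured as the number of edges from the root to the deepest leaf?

4

[L [Item [Item var] * [Item var]] , [L [Item [Item a] * [Item var]]]]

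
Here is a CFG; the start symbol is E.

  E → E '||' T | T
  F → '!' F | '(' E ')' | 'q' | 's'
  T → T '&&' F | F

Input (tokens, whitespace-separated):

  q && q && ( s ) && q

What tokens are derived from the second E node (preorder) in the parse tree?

s

[E [T [T [T [T [F q]] && [F q]] && [F ( [E [T [F s]]] )]] && [F q]]]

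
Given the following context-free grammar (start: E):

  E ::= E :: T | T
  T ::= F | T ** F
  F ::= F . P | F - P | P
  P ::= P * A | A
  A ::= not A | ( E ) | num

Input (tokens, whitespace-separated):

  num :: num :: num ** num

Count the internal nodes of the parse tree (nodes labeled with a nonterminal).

19

[E [E [E [T [F [P [A num]]]]] :: [T [F [P [A num]]]]] :: [T [T [F [P [A num]]]] ** [F [P [A num]]]]]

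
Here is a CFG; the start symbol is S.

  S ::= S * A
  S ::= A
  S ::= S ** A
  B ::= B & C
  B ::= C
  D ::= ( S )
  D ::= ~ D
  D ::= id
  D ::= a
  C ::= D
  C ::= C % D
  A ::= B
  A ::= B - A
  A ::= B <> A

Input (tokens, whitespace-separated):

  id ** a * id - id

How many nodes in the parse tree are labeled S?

3

[S [S [S [A [B [C [D id]]]]] ** [A [B [C [D a]]]]] * [A [B [C [D id]]] - [A [B [C [D id]]]]]]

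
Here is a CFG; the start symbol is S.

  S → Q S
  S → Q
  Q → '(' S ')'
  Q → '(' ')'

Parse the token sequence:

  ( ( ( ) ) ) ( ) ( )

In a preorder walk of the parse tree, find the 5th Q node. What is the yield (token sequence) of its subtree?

( )

[S [Q ( [S [Q ( [S [Q ( )]] )]] )] [S [Q ( )] [S [Q ( )]]]]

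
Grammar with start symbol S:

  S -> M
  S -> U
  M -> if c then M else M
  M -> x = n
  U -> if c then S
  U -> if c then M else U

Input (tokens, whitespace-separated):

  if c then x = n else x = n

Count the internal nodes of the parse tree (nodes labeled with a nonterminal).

4

[S [M if c then [M x = n] else [M x = n]]]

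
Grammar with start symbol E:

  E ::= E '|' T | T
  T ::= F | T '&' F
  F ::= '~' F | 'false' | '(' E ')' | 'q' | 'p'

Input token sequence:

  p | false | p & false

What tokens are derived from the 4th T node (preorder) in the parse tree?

[E [E [E [T [F p]]] | [T [F false]]] | [T [T [F p]] & [F false]]]

p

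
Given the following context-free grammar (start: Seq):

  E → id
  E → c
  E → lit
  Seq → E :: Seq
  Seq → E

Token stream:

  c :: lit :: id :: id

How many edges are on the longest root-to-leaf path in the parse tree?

5

[Seq [E c] :: [Seq [E lit] :: [Seq [E id] :: [Seq [E id]]]]]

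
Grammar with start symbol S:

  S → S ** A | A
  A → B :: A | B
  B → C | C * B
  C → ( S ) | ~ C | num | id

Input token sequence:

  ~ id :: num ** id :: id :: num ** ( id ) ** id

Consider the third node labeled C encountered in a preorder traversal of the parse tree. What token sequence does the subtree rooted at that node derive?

num

[S [S [S [S [A [B [C ~ [C id]]] :: [A [B [C num]]]]] ** [A [B [C id]] :: [A [B [C id]] :: [A [B [C num]]]]]] ** [A [B [C ( [S [A [B [C id]]]] )]]]] ** [A [B [C id]]]]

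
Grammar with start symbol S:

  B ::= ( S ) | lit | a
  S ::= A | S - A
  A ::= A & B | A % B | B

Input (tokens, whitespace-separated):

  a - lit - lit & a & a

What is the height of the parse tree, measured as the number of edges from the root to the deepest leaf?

5

[S [S [S [A [B a]]] - [A [B lit]]] - [A [A [A [B lit]] & [B a]] & [B a]]]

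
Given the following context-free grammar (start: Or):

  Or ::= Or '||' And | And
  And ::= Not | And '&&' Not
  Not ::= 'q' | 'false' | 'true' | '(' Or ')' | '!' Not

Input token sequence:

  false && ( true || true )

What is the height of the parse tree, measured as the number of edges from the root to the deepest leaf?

[Or [And [And [Not false]] && [Not ( [Or [Or [And [Not true]]] || [And [Not true]]] )]]]

7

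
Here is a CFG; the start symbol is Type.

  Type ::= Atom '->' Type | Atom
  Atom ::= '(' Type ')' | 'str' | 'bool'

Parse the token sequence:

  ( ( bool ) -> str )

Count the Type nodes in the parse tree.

4

[Type [Atom ( [Type [Atom ( [Type [Atom bool]] )] -> [Type [Atom str]]] )]]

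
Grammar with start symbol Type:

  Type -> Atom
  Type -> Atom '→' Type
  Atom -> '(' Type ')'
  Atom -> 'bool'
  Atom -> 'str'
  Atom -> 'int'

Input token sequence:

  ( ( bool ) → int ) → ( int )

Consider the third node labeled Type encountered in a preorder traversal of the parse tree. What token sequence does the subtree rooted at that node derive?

bool

[Type [Atom ( [Type [Atom ( [Type [Atom bool]] )] → [Type [Atom int]]] )] → [Type [Atom ( [Type [Atom int]] )]]]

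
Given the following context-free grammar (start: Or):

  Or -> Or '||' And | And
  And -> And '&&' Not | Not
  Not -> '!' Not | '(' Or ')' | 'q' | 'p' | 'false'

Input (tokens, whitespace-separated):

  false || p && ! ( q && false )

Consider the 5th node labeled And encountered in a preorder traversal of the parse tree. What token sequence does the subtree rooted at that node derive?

[Or [Or [And [Not false]]] || [And [And [Not p]] && [Not ! [Not ( [Or [And [And [Not q]] && [Not false]]] )]]]]

q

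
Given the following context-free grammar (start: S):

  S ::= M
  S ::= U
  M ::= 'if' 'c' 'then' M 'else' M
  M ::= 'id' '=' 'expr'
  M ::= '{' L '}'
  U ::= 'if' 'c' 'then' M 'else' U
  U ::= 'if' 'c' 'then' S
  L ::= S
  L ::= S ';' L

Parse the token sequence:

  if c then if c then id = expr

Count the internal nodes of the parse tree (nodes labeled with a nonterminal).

6

[S [U if c then [S [U if c then [S [M id = expr]]]]]]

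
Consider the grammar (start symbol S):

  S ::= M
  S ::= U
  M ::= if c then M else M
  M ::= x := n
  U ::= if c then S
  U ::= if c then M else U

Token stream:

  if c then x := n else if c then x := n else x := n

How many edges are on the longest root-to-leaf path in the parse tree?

[S [M if c then [M x := n] else [M if c then [M x := n] else [M x := n]]]]

4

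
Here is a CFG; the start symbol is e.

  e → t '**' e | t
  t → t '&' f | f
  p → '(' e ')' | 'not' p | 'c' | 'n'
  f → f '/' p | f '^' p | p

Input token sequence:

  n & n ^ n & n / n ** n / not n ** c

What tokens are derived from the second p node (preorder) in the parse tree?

[e [t [t [t [f [p n]]] & [f [f [p n]] ^ [p n]]] & [f [f [p n]] / [p n]]] ** [e [t [f [f [p n]] / [p not [p n]]]] ** [e [t [f [p c]]]]]]

n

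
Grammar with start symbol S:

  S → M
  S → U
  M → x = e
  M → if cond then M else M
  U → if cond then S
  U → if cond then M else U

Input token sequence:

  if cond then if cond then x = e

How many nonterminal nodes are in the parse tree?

[S [U if cond then [S [U if cond then [S [M x = e]]]]]]

6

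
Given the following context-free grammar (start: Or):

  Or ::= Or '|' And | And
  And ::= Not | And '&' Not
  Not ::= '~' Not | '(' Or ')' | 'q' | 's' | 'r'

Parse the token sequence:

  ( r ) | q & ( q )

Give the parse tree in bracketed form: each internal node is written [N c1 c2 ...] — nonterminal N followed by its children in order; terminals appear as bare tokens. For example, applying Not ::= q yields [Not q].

Or
Or | And
And | And
Not | And
( Or ) | And
( And ) | And
( Not ) | And
( r ) | And
( r ) | And & Not
( r ) | Not & Not
( r ) | q & Not
( r ) | q & ( Or )
( r ) | q & ( And )
( r ) | q & ( Not )
( r ) | q & ( q )

[Or [Or [And [Not ( [Or [And [Not r]]] )]]] | [And [And [Not q]] & [Not ( [Or [And [Not q]]] )]]]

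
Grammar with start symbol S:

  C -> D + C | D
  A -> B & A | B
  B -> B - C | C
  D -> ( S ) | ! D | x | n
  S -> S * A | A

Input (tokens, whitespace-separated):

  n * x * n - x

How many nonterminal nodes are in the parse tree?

[S [S [S [A [B [C [D n]]]]] * [A [B [C [D x]]]]] * [A [B [B [C [D n]]] - [C [D x]]]]]

18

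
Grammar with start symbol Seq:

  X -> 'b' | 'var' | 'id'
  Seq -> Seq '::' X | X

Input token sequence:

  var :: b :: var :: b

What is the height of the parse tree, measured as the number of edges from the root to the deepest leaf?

[Seq [Seq [Seq [Seq [X var]] :: [X b]] :: [X var]] :: [X b]]

5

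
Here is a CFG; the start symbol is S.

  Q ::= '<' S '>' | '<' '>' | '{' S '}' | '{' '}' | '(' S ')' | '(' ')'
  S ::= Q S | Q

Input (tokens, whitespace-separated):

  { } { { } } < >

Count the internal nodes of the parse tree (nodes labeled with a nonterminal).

8

[S [Q { }] [S [Q { [S [Q { }]] }] [S [Q < >]]]]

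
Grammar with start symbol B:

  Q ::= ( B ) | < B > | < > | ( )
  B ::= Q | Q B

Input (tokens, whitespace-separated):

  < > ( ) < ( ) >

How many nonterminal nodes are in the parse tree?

8

[B [Q < >] [B [Q ( )] [B [Q < [B [Q ( )]] >]]]]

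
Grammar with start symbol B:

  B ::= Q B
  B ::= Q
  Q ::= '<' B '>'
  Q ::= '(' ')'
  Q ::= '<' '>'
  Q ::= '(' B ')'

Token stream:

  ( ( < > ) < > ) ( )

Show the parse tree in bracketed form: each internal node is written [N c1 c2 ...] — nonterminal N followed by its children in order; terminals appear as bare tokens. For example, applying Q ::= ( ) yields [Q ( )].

B
Q B
( B ) B
( Q B ) B
( ( B ) B ) B
( ( Q ) B ) B
( ( < > ) B ) B
( ( < > ) Q ) B
( ( < > ) < > ) B
( ( < > ) < > ) Q
( ( < > ) < > ) ( )

[B [Q ( [B [Q ( [B [Q < >]] )] [B [Q < >]]] )] [B [Q ( )]]]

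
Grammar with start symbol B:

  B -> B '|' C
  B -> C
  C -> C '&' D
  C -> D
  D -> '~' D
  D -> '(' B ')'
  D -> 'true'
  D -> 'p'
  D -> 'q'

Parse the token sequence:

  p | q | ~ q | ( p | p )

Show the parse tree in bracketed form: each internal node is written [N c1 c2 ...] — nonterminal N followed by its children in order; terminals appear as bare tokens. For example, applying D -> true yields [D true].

B
B | C
B | C | C
B | C | C | C
C | C | C | C
D | C | C | C
p | C | C | C
p | D | C | C
p | q | C | C
p | q | D | C
p | q | ~ D | C
p | q | ~ q | C
p | q | ~ q | D
p | q | ~ q | ( B )
p | q | ~ q | ( B | C )
p | q | ~ q | ( C | C )
p | q | ~ q | ( D | C )
p | q | ~ q | ( p | C )
p | q | ~ q | ( p | D )
p | q | ~ q | ( p | p )

[B [B [B [B [C [D p]]] | [C [D q]]] | [C [D ~ [D q]]]] | [C [D ( [B [B [C [D p]]] | [C [D p]]] )]]]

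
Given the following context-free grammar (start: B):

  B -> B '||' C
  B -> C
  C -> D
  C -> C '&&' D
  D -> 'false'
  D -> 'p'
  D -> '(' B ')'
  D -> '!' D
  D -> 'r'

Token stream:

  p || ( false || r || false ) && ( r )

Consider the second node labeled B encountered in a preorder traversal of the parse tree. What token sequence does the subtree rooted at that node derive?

[B [B [C [D p]]] || [C [C [D ( [B [B [B [C [D false]]] || [C [D r]]] || [C [D false]]] )]] && [D ( [B [C [D r]]] )]]]

p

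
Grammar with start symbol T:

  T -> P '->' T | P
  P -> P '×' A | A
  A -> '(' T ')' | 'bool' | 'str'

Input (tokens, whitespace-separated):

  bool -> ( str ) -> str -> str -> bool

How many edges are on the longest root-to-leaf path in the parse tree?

[T [P [A bool]] -> [T [P [A ( [T [P [A str]]] )]] -> [T [P [A str]] -> [T [P [A str]] -> [T [P [A bool]]]]]]]

7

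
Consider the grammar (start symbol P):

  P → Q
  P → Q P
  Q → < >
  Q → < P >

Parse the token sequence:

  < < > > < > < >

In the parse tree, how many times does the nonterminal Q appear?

4

[P [Q < [P [Q < >]] >] [P [Q < >] [P [Q < >]]]]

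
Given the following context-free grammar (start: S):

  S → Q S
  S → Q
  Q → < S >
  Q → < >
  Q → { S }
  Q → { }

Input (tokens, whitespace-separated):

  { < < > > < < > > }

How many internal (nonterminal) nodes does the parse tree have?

[S [Q { [S [Q < [S [Q < >]] >] [S [Q < [S [Q < >]] >]]] }]]

10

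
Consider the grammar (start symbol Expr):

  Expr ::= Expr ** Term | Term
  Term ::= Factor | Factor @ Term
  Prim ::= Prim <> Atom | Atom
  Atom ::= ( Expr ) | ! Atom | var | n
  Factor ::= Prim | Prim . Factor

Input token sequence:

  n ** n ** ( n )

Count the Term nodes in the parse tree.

[Expr [Expr [Expr [Term [Factor [Prim [Atom n]]]]] ** [Term [Factor [Prim [Atom n]]]]] ** [Term [Factor [Prim [Atom ( [Expr [Term [Factor [Prim [Atom n]]]]] )]]]]]

4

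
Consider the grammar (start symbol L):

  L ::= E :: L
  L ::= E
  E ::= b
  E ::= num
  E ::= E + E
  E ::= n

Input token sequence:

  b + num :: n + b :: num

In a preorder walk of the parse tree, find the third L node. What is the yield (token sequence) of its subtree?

num

[L [E [E b] + [E num]] :: [L [E [E n] + [E b]] :: [L [E num]]]]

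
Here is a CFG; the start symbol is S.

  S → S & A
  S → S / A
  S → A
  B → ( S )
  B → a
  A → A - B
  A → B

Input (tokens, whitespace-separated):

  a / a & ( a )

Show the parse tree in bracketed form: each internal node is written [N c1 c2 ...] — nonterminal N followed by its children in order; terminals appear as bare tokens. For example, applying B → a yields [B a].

[S [S [S [A [B a]]] / [A [B a]]] & [A [B ( [S [A [B a]]] )]]]

S
S & A
S / A & A
A / A & A
B / A & A
a / A & A
a / B & A
a / a & A
a / a & B
a / a & ( S )
a / a & ( A )
a / a & ( B )
a / a & ( a )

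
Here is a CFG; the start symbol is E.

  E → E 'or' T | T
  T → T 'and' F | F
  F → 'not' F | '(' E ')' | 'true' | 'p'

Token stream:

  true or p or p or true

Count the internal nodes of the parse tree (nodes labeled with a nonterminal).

[E [E [E [E [T [F true]]] or [T [F p]]] or [T [F p]]] or [T [F true]]]

12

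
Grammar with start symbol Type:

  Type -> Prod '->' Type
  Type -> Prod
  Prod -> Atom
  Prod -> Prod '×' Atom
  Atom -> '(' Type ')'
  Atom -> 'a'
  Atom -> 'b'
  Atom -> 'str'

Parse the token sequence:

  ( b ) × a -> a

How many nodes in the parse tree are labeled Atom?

4

[Type [Prod [Prod [Atom ( [Type [Prod [Atom b]]] )]] × [Atom a]] -> [Type [Prod [Atom a]]]]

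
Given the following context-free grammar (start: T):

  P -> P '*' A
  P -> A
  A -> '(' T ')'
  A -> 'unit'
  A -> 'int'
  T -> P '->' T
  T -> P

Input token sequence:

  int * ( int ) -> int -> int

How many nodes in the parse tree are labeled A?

[T [P [P [A int]] * [A ( [T [P [A int]]] )]] -> [T [P [A int]] -> [T [P [A int]]]]]

5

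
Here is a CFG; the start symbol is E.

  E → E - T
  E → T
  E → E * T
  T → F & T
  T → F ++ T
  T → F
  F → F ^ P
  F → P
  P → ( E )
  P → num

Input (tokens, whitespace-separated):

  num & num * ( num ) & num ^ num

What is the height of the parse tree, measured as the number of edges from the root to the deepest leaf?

8

[E [E [T [F [P num]] & [T [F [P num]]]]] * [T [F [P ( [E [T [F [P num]]]] )]] & [T [F [F [P num]] ^ [P num]]]]]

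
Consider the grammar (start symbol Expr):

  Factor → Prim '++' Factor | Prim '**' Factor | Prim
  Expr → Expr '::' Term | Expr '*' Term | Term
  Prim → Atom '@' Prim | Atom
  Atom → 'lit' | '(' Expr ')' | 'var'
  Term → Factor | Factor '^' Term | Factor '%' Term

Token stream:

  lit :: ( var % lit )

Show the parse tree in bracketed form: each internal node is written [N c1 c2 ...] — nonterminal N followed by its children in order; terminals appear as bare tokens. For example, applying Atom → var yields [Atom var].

Expr
Expr :: Term
Term :: Term
Factor :: Term
Prim :: Term
Atom :: Term
lit :: Term
lit :: Factor
lit :: Prim
lit :: Atom
lit :: ( Expr )
lit :: ( Term )
lit :: ( Factor % Term )
lit :: ( Prim % Term )
lit :: ( Atom % Term )
lit :: ( var % Term )
lit :: ( var % Factor )
lit :: ( var % Prim )
lit :: ( var % Atom )
lit :: ( var % lit )

[Expr [Expr [Term [Factor [Prim [Atom lit]]]]] :: [Term [Factor [Prim [Atom ( [Expr [Term [Factor [Prim [Atom var]]] % [Term [Factor [Prim [Atom lit]]]]]] )]]]]]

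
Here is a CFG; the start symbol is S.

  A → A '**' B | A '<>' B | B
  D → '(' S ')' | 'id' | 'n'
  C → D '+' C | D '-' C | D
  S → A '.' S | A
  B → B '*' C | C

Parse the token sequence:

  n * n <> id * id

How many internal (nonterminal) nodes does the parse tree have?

15

[S [A [A [B [B [C [D n]]] * [C [D n]]]] <> [B [B [C [D id]]] * [C [D id]]]]]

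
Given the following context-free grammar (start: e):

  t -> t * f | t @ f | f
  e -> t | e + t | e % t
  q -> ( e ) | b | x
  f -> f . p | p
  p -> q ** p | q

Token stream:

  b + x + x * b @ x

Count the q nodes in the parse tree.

[e [e [e [t [f [p [q b]]]]] + [t [f [p [q x]]]]] + [t [t [t [f [p [q x]]]] * [f [p [q b]]]] @ [f [p [q x]]]]]

5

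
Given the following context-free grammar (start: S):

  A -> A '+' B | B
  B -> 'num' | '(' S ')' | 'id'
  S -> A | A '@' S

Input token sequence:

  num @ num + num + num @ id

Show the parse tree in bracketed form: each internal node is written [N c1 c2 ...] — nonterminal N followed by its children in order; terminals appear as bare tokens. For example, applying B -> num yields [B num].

S
A @ S
B @ S
num @ S
num @ A @ S
num @ A + B @ S
num @ A + B + B @ S
num @ B + B + B @ S
num @ num + B + B @ S
num @ num + num + B @ S
num @ num + num + num @ S
num @ num + num + num @ A
num @ num + num + num @ B
num @ num + num + num @ id

[S [A [B num]] @ [S [A [A [A [B num]] + [B num]] + [B num]] @ [S [A [B id]]]]]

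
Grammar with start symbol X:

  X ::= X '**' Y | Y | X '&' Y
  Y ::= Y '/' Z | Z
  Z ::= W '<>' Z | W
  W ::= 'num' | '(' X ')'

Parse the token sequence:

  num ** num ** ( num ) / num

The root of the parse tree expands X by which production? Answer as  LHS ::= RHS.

[X [X [X [Y [Z [W num]]]] ** [Y [Z [W num]]]] ** [Y [Y [Z [W ( [X [Y [Z [W num]]]] )]]] / [Z [W num]]]]

X ::= X '**' Y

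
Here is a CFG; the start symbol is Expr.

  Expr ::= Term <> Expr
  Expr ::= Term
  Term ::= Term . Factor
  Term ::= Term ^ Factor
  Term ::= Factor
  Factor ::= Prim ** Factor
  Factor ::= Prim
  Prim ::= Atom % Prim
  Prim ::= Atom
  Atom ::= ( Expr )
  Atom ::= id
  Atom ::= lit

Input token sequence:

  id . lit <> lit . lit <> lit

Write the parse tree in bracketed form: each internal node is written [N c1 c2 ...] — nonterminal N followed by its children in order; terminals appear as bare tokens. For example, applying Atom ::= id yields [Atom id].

Expr
Term <> Expr
Term . Factor <> Expr
Factor . Factor <> Expr
Prim . Factor <> Expr
Atom . Factor <> Expr
id . Factor <> Expr
id . Prim <> Expr
id . Atom <> Expr
id . lit <> Expr
id . lit <> Term <> Expr
id . lit <> Term . Factor <> Expr
id . lit <> Factor . Factor <> Expr
id . lit <> Prim . Factor <> Expr
id . lit <> Atom . Factor <> Expr
id . lit <> lit . Factor <> Expr
id . lit <> lit . Prim <> Expr
id . lit <> lit . Atom <> Expr
id . lit <> lit . lit <> Expr
id . lit <> lit . lit <> Term
id . lit <> lit . lit <> Factor
id . lit <> lit . lit <> Prim
id . lit <> lit . lit <> Atom
id . lit <> lit . lit <> lit

[Expr [Term [Term [Factor [Prim [Atom id]]]] . [Factor [Prim [Atom lit]]]] <> [Expr [Term [Term [Factor [Prim [Atom lit]]]] . [Factor [Prim [Atom lit]]]] <> [Expr [Term [Factor [Prim [Atom lit]]]]]]]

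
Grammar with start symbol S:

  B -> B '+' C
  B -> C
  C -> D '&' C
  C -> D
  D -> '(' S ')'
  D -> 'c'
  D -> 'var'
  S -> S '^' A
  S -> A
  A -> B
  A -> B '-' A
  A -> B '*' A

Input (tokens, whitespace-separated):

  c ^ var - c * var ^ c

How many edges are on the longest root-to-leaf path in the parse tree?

8

[S [S [S [A [B [C [D c]]]]] ^ [A [B [C [D var]]] - [A [B [C [D c]]] * [A [B [C [D var]]]]]]] ^ [A [B [C [D c]]]]]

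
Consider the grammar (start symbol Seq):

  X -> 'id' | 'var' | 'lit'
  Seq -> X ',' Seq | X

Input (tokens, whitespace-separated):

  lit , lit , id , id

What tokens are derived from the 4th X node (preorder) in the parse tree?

[Seq [X lit] , [Seq [X lit] , [Seq [X id] , [Seq [X id]]]]]

id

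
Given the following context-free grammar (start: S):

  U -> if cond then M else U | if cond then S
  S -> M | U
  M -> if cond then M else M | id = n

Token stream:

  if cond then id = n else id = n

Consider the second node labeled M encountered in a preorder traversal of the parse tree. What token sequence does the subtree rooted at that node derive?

[S [M if cond then [M id = n] else [M id = n]]]

id = n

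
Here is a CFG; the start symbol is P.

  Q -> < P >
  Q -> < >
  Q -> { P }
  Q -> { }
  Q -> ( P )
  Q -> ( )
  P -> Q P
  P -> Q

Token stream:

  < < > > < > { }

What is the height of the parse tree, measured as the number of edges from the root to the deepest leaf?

[P [Q < [P [Q < >]] >] [P [Q < >] [P [Q { }]]]]

4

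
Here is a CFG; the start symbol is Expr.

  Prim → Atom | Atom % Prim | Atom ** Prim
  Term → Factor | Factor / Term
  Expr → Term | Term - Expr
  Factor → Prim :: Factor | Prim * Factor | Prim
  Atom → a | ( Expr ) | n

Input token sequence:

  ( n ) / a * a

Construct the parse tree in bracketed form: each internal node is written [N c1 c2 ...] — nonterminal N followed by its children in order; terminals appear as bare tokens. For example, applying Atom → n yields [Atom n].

[Expr [Term [Factor [Prim [Atom ( [Expr [Term [Factor [Prim [Atom n]]]]] )]]] / [Term [Factor [Prim [Atom a]] * [Factor [Prim [Atom a]]]]]]]

Expr
Term
Factor / Term
Prim / Term
Atom / Term
( Expr ) / Term
( Term ) / Term
( Factor ) / Term
( Prim ) / Term
( Atom ) / Term
( n ) / Term
( n ) / Factor
( n ) / Prim * Factor
( n ) / Atom * Factor
( n ) / a * Factor
( n ) / a * Prim
( n ) / a * Atom
( n ) / a * a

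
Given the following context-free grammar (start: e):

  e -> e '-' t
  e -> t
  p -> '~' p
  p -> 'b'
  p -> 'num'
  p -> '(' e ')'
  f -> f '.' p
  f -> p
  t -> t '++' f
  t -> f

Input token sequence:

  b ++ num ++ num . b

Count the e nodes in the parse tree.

1

[e [t [t [t [f [p b]]] ++ [f [p num]]] ++ [f [f [p num]] . [p b]]]]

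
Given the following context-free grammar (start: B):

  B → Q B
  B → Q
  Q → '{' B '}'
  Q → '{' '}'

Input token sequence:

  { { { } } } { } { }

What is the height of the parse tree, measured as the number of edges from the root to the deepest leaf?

6

[B [Q { [B [Q { [B [Q { }]] }]] }] [B [Q { }] [B [Q { }]]]]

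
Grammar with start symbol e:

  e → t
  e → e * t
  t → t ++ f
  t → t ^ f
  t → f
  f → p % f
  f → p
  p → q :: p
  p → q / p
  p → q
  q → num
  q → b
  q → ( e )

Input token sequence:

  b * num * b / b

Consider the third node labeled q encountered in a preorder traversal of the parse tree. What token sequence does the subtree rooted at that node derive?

[e [e [e [t [f [p [q b]]]]] * [t [f [p [q num]]]]] * [t [f [p [q b] / [p [q b]]]]]]

b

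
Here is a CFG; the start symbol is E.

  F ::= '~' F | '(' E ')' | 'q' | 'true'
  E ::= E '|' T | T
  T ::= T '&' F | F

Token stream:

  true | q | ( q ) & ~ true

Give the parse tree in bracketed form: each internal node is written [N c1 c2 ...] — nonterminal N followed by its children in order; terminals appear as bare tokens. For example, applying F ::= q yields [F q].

E
E | T
E | T | T
T | T | T
F | T | T
true | T | T
true | F | T
true | q | T
true | q | T & F
true | q | F & F
true | q | ( E ) & F
true | q | ( T ) & F
true | q | ( F ) & F
true | q | ( q ) & F
true | q | ( q ) & ~ F
true | q | ( q ) & ~ true

[E [E [E [T [F true]]] | [T [F q]]] | [T [T [F ( [E [T [F q]]] )]] & [F ~ [F true]]]]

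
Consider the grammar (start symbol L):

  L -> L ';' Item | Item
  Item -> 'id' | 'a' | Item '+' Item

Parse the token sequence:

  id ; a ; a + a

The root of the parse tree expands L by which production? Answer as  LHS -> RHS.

[L [L [L [Item id]] ; [Item a]] ; [Item [Item a] + [Item a]]]

L -> L ';' Item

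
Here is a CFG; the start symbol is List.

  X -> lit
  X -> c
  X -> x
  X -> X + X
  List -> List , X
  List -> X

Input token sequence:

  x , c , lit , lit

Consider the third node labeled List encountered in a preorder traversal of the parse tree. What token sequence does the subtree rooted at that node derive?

x , c

[List [List [List [List [X x]] , [X c]] , [X lit]] , [X lit]]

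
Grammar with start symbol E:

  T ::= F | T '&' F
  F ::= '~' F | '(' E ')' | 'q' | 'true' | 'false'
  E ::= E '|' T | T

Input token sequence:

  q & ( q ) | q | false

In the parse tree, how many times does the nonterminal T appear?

[E [E [E [T [T [F q]] & [F ( [E [T [F q]]] )]]] | [T [F q]]] | [T [F false]]]

5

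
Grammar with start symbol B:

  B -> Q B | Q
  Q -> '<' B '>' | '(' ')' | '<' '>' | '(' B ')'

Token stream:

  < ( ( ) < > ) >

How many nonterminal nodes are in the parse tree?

[B [Q < [B [Q ( [B [Q ( )] [B [Q < >]]] )]] >]]

8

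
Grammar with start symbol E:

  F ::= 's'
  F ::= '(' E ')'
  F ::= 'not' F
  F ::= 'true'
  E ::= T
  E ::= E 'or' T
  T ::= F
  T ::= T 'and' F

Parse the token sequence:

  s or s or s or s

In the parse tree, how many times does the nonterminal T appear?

4

[E [E [E [E [T [F s]]] or [T [F s]]] or [T [F s]]] or [T [F s]]]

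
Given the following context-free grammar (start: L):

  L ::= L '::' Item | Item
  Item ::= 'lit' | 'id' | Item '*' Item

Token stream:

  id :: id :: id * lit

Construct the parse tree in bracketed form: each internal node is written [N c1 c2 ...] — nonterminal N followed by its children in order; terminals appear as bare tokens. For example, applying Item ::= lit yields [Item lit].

L
L :: Item
L :: Item :: Item
Item :: Item :: Item
id :: Item :: Item
id :: id :: Item
id :: id :: Item * Item
id :: id :: id * Item
id :: id :: id * lit

[L [L [L [Item id]] :: [Item id]] :: [Item [Item id] * [Item lit]]]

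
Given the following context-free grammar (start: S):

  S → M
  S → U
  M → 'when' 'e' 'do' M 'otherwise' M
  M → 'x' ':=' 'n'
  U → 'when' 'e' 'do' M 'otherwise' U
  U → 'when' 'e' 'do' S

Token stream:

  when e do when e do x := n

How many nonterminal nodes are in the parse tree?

6

[S [U when e do [S [U when e do [S [M x := n]]]]]]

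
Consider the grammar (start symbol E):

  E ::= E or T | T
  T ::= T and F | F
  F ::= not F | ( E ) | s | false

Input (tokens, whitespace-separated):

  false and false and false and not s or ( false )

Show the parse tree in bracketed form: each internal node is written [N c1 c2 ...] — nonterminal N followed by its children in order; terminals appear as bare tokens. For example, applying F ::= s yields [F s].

[E [E [T [T [T [T [F false]] and [F false]] and [F false]] and [F not [F s]]]] or [T [F ( [E [T [F false]]] )]]]

E
E or T
T or T
T and F or T
T and F and F or T
T and F and F and F or T
F and F and F and F or T
false and F and F and F or T
false and false and F and F or T
false and false and false and F or T
false and false and false and not F or T
false and false and false and not s or T
false and false and false and not s or F
false and false and false and not s or ( E )
false and false and false and not s or ( T )
false and false and false and not s or ( F )
false and false and false and not s or ( false )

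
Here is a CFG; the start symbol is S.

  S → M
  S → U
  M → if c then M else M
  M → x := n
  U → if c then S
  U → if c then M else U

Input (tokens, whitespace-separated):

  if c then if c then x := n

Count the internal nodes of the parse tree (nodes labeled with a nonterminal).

6

[S [U if c then [S [U if c then [S [M x := n]]]]]]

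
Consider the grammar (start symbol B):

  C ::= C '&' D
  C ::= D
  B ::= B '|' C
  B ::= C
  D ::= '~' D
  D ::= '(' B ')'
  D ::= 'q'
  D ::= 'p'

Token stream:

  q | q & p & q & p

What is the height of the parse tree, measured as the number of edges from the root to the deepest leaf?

6

[B [B [C [D q]]] | [C [C [C [C [D q]] & [D p]] & [D q]] & [D p]]]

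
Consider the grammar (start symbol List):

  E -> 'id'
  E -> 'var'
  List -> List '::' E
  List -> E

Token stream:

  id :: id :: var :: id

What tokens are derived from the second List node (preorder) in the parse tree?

id :: id :: var

[List [List [List [List [E id]] :: [E id]] :: [E var]] :: [E id]]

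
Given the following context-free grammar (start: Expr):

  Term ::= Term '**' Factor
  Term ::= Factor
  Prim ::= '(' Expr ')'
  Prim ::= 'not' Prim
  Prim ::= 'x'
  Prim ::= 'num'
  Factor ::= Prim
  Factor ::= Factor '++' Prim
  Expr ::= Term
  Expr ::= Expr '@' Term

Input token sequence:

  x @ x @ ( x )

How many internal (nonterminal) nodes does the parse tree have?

[Expr [Expr [Expr [Term [Factor [Prim x]]]] @ [Term [Factor [Prim x]]]] @ [Term [Factor [Prim ( [Expr [Term [Factor [Prim x]]]] )]]]]

16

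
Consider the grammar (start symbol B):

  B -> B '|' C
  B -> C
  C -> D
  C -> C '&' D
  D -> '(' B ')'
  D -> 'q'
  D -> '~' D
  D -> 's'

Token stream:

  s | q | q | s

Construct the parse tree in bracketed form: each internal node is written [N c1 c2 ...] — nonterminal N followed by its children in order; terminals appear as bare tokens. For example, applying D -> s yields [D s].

B
B | C
B | C | C
B | C | C | C
C | C | C | C
D | C | C | C
s | C | C | C
s | D | C | C
s | q | C | C
s | q | D | C
s | q | q | C
s | q | q | D
s | q | q | s

[B [B [B [B [C [D s]]] | [C [D q]]] | [C [D q]]] | [C [D s]]]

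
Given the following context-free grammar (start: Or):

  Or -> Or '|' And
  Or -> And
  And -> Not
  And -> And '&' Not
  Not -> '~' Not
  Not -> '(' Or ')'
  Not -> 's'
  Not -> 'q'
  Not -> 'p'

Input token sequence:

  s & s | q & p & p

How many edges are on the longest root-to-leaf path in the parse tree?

5

[Or [Or [And [And [Not s]] & [Not s]]] | [And [And [And [Not q]] & [Not p]] & [Not p]]]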